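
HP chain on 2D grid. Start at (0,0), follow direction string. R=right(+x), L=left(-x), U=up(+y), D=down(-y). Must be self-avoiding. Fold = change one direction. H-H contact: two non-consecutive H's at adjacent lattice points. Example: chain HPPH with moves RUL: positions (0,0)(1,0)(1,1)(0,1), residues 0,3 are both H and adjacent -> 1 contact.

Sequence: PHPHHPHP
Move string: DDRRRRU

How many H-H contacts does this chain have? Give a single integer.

Positions: [(0, 0), (0, -1), (0, -2), (1, -2), (2, -2), (3, -2), (4, -2), (4, -1)]
No H-H contacts found.

Answer: 0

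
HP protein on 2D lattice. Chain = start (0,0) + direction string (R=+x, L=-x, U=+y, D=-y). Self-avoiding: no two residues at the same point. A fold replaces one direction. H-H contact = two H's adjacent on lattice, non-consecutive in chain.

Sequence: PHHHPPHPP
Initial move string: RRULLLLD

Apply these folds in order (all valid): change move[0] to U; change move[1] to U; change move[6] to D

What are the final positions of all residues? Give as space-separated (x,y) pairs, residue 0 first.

Answer: (0,0) (0,1) (0,2) (0,3) (-1,3) (-2,3) (-3,3) (-3,2) (-3,1)

Derivation:
Initial moves: RRULLLLD
Fold: move[0]->U => URULLLLD (positions: [(0, 0), (0, 1), (1, 1), (1, 2), (0, 2), (-1, 2), (-2, 2), (-3, 2), (-3, 1)])
Fold: move[1]->U => UUULLLLD (positions: [(0, 0), (0, 1), (0, 2), (0, 3), (-1, 3), (-2, 3), (-3, 3), (-4, 3), (-4, 2)])
Fold: move[6]->D => UUULLLDD (positions: [(0, 0), (0, 1), (0, 2), (0, 3), (-1, 3), (-2, 3), (-3, 3), (-3, 2), (-3, 1)])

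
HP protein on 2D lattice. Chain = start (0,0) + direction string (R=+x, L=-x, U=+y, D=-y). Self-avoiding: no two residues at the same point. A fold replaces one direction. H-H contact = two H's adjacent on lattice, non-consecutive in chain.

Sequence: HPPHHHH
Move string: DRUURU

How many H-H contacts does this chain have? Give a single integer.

Positions: [(0, 0), (0, -1), (1, -1), (1, 0), (1, 1), (2, 1), (2, 2)]
H-H contact: residue 0 @(0,0) - residue 3 @(1, 0)

Answer: 1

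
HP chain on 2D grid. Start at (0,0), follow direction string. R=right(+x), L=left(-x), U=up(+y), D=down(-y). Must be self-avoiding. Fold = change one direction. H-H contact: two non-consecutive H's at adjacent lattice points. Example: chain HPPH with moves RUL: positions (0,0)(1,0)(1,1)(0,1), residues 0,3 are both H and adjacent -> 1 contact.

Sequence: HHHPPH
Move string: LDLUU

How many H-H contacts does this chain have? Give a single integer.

Positions: [(0, 0), (-1, 0), (-1, -1), (-2, -1), (-2, 0), (-2, 1)]
No H-H contacts found.

Answer: 0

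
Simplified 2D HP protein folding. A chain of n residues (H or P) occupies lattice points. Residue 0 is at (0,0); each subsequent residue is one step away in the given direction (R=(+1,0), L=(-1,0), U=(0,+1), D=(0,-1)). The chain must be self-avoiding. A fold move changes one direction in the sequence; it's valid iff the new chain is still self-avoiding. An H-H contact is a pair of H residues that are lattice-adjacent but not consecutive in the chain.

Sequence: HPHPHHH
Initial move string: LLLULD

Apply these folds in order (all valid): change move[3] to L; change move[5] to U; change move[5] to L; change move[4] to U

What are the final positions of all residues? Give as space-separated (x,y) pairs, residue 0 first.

Answer: (0,0) (-1,0) (-2,0) (-3,0) (-4,0) (-4,1) (-5,1)

Derivation:
Initial moves: LLLULD
Fold: move[3]->L => LLLLLD (positions: [(0, 0), (-1, 0), (-2, 0), (-3, 0), (-4, 0), (-5, 0), (-5, -1)])
Fold: move[5]->U => LLLLLU (positions: [(0, 0), (-1, 0), (-2, 0), (-3, 0), (-4, 0), (-5, 0), (-5, 1)])
Fold: move[5]->L => LLLLLL (positions: [(0, 0), (-1, 0), (-2, 0), (-3, 0), (-4, 0), (-5, 0), (-6, 0)])
Fold: move[4]->U => LLLLUL (positions: [(0, 0), (-1, 0), (-2, 0), (-3, 0), (-4, 0), (-4, 1), (-5, 1)])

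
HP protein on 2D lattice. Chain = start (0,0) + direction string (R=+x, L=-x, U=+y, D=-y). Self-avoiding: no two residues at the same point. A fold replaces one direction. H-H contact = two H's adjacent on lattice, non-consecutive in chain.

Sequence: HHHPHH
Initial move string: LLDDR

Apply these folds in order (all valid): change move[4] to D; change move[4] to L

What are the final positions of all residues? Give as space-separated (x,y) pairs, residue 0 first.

Answer: (0,0) (-1,0) (-2,0) (-2,-1) (-2,-2) (-3,-2)

Derivation:
Initial moves: LLDDR
Fold: move[4]->D => LLDDD (positions: [(0, 0), (-1, 0), (-2, 0), (-2, -1), (-2, -2), (-2, -3)])
Fold: move[4]->L => LLDDL (positions: [(0, 0), (-1, 0), (-2, 0), (-2, -1), (-2, -2), (-3, -2)])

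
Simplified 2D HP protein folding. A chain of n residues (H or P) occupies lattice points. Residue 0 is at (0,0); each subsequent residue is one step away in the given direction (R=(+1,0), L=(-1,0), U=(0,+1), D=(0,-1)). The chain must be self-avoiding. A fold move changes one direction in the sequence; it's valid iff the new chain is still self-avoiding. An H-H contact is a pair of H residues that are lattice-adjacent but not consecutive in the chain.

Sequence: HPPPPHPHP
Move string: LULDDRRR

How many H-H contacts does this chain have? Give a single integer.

Answer: 1

Derivation:
Positions: [(0, 0), (-1, 0), (-1, 1), (-2, 1), (-2, 0), (-2, -1), (-1, -1), (0, -1), (1, -1)]
H-H contact: residue 0 @(0,0) - residue 7 @(0, -1)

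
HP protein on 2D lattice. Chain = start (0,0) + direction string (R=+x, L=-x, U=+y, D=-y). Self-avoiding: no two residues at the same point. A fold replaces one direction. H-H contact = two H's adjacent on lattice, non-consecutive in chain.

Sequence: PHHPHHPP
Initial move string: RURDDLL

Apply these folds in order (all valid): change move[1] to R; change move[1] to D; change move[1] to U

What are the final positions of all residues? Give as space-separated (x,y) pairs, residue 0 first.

Answer: (0,0) (1,0) (1,1) (2,1) (2,0) (2,-1) (1,-1) (0,-1)

Derivation:
Initial moves: RURDDLL
Fold: move[1]->R => RRRDDLL (positions: [(0, 0), (1, 0), (2, 0), (3, 0), (3, -1), (3, -2), (2, -2), (1, -2)])
Fold: move[1]->D => RDRDDLL (positions: [(0, 0), (1, 0), (1, -1), (2, -1), (2, -2), (2, -3), (1, -3), (0, -3)])
Fold: move[1]->U => RURDDLL (positions: [(0, 0), (1, 0), (1, 1), (2, 1), (2, 0), (2, -1), (1, -1), (0, -1)])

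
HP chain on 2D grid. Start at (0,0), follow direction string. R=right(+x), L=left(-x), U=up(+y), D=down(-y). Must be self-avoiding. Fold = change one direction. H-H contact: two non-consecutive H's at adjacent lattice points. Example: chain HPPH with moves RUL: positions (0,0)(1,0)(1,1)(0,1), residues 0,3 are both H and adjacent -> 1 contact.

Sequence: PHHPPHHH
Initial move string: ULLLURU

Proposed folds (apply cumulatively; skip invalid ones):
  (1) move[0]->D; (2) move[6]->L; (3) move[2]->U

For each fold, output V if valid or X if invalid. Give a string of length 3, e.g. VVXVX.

Answer: VXV

Derivation:
Initial: ULLLURU -> [(0, 0), (0, 1), (-1, 1), (-2, 1), (-3, 1), (-3, 2), (-2, 2), (-2, 3)]
Fold 1: move[0]->D => DLLLURU VALID
Fold 2: move[6]->L => DLLLURL INVALID (collision), skipped
Fold 3: move[2]->U => DLULURU VALID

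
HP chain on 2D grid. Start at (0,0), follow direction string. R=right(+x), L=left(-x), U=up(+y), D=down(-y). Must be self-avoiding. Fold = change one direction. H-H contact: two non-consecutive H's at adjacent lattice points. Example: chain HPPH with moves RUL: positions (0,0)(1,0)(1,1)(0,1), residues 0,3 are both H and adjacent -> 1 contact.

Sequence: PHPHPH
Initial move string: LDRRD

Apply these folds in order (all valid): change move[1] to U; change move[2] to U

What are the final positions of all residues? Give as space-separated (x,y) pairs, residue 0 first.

Initial moves: LDRRD
Fold: move[1]->U => LURRD (positions: [(0, 0), (-1, 0), (-1, 1), (0, 1), (1, 1), (1, 0)])
Fold: move[2]->U => LUURD (positions: [(0, 0), (-1, 0), (-1, 1), (-1, 2), (0, 2), (0, 1)])

Answer: (0,0) (-1,0) (-1,1) (-1,2) (0,2) (0,1)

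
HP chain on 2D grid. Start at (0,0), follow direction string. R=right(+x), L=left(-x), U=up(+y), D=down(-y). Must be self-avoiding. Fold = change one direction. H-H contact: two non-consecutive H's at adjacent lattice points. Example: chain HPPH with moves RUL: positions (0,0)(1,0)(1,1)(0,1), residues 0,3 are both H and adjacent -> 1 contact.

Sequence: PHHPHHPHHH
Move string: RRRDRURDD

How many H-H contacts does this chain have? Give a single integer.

Answer: 1

Derivation:
Positions: [(0, 0), (1, 0), (2, 0), (3, 0), (3, -1), (4, -1), (4, 0), (5, 0), (5, -1), (5, -2)]
H-H contact: residue 5 @(4,-1) - residue 8 @(5, -1)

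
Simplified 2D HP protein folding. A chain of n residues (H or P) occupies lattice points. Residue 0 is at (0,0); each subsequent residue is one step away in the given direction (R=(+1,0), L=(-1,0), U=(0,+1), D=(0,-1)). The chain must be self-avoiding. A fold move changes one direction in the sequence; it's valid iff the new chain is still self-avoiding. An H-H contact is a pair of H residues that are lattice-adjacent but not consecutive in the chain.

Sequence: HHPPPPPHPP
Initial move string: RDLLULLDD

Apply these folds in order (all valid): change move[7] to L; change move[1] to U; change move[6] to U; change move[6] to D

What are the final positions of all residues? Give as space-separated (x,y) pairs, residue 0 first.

Initial moves: RDLLULLDD
Fold: move[7]->L => RDLLULLLD (positions: [(0, 0), (1, 0), (1, -1), (0, -1), (-1, -1), (-1, 0), (-2, 0), (-3, 0), (-4, 0), (-4, -1)])
Fold: move[1]->U => RULLULLLD (positions: [(0, 0), (1, 0), (1, 1), (0, 1), (-1, 1), (-1, 2), (-2, 2), (-3, 2), (-4, 2), (-4, 1)])
Fold: move[6]->U => RULLULULD (positions: [(0, 0), (1, 0), (1, 1), (0, 1), (-1, 1), (-1, 2), (-2, 2), (-2, 3), (-3, 3), (-3, 2)])
Fold: move[6]->D => RULLULDLD (positions: [(0, 0), (1, 0), (1, 1), (0, 1), (-1, 1), (-1, 2), (-2, 2), (-2, 1), (-3, 1), (-3, 0)])

Answer: (0,0) (1,0) (1,1) (0,1) (-1,1) (-1,2) (-2,2) (-2,1) (-3,1) (-3,0)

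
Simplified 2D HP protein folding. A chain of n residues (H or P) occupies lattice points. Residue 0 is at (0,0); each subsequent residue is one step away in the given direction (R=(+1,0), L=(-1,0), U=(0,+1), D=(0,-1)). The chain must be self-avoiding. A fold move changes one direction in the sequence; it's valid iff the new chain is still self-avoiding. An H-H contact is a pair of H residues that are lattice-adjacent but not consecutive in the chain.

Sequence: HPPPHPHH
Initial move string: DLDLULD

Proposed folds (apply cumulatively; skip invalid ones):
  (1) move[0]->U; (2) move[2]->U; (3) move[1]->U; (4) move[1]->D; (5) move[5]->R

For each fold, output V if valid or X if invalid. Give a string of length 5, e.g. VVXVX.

Answer: VVVXX

Derivation:
Initial: DLDLULD -> [(0, 0), (0, -1), (-1, -1), (-1, -2), (-2, -2), (-2, -1), (-3, -1), (-3, -2)]
Fold 1: move[0]->U => ULDLULD VALID
Fold 2: move[2]->U => ULULULD VALID
Fold 3: move[1]->U => UUULULD VALID
Fold 4: move[1]->D => UDULULD INVALID (collision), skipped
Fold 5: move[5]->R => UUULURD INVALID (collision), skipped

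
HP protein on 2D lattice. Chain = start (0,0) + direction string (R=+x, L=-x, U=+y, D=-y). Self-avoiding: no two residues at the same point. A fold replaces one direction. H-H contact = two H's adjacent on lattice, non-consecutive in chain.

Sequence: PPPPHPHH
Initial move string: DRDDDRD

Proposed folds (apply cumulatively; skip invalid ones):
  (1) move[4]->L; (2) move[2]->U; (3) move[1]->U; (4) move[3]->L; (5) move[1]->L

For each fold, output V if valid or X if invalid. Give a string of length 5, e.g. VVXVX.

Initial: DRDDDRD -> [(0, 0), (0, -1), (1, -1), (1, -2), (1, -3), (1, -4), (2, -4), (2, -5)]
Fold 1: move[4]->L => DRDDLRD INVALID (collision), skipped
Fold 2: move[2]->U => DRUDDRD INVALID (collision), skipped
Fold 3: move[1]->U => DUDDDRD INVALID (collision), skipped
Fold 4: move[3]->L => DRDLDRD VALID
Fold 5: move[1]->L => DLDLDRD VALID

Answer: XXXVV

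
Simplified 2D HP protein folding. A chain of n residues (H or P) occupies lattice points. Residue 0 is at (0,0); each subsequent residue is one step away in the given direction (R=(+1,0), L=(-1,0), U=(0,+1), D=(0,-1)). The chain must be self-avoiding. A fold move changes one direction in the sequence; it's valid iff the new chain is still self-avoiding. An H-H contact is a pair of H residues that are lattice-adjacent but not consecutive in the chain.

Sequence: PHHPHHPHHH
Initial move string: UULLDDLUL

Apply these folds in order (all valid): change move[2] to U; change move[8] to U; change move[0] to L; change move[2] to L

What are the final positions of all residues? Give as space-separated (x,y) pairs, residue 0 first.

Initial moves: UULLDDLUL
Fold: move[2]->U => UUULDDLUL (positions: [(0, 0), (0, 1), (0, 2), (0, 3), (-1, 3), (-1, 2), (-1, 1), (-2, 1), (-2, 2), (-3, 2)])
Fold: move[8]->U => UUULDDLUU (positions: [(0, 0), (0, 1), (0, 2), (0, 3), (-1, 3), (-1, 2), (-1, 1), (-2, 1), (-2, 2), (-2, 3)])
Fold: move[0]->L => LUULDDLUU (positions: [(0, 0), (-1, 0), (-1, 1), (-1, 2), (-2, 2), (-2, 1), (-2, 0), (-3, 0), (-3, 1), (-3, 2)])
Fold: move[2]->L => LULLDDLUU (positions: [(0, 0), (-1, 0), (-1, 1), (-2, 1), (-3, 1), (-3, 0), (-3, -1), (-4, -1), (-4, 0), (-4, 1)])

Answer: (0,0) (-1,0) (-1,1) (-2,1) (-3,1) (-3,0) (-3,-1) (-4,-1) (-4,0) (-4,1)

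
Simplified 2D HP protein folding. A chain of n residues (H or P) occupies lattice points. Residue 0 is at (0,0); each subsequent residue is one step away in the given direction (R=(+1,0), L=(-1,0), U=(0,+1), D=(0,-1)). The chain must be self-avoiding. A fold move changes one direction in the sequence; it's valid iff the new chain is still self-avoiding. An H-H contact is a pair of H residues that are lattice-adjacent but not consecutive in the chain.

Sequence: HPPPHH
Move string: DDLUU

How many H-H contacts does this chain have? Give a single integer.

Positions: [(0, 0), (0, -1), (0, -2), (-1, -2), (-1, -1), (-1, 0)]
H-H contact: residue 0 @(0,0) - residue 5 @(-1, 0)

Answer: 1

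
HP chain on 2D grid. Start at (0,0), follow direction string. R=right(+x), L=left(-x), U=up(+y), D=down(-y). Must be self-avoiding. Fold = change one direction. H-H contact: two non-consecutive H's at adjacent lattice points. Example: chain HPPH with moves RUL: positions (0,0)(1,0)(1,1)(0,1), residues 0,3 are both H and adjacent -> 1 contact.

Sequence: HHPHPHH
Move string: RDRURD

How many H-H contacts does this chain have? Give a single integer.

Positions: [(0, 0), (1, 0), (1, -1), (2, -1), (2, 0), (3, 0), (3, -1)]
H-H contact: residue 3 @(2,-1) - residue 6 @(3, -1)

Answer: 1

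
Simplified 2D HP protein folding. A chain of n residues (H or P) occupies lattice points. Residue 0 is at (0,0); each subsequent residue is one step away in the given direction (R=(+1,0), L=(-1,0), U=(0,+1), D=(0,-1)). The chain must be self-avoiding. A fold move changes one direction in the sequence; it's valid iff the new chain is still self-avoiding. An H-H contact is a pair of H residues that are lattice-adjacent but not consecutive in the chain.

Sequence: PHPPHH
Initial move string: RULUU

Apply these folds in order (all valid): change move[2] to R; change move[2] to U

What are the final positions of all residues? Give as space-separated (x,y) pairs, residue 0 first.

Answer: (0,0) (1,0) (1,1) (1,2) (1,3) (1,4)

Derivation:
Initial moves: RULUU
Fold: move[2]->R => RURUU (positions: [(0, 0), (1, 0), (1, 1), (2, 1), (2, 2), (2, 3)])
Fold: move[2]->U => RUUUU (positions: [(0, 0), (1, 0), (1, 1), (1, 2), (1, 3), (1, 4)])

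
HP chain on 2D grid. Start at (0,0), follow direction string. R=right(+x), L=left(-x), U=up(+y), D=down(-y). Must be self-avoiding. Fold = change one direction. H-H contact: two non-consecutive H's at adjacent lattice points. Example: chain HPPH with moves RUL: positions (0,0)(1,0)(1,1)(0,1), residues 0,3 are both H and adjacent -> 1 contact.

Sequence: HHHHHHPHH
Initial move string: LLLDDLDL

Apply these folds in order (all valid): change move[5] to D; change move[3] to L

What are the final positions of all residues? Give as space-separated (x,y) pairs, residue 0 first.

Answer: (0,0) (-1,0) (-2,0) (-3,0) (-4,0) (-4,-1) (-4,-2) (-4,-3) (-5,-3)

Derivation:
Initial moves: LLLDDLDL
Fold: move[5]->D => LLLDDDDL (positions: [(0, 0), (-1, 0), (-2, 0), (-3, 0), (-3, -1), (-3, -2), (-3, -3), (-3, -4), (-4, -4)])
Fold: move[3]->L => LLLLDDDL (positions: [(0, 0), (-1, 0), (-2, 0), (-3, 0), (-4, 0), (-4, -1), (-4, -2), (-4, -3), (-5, -3)])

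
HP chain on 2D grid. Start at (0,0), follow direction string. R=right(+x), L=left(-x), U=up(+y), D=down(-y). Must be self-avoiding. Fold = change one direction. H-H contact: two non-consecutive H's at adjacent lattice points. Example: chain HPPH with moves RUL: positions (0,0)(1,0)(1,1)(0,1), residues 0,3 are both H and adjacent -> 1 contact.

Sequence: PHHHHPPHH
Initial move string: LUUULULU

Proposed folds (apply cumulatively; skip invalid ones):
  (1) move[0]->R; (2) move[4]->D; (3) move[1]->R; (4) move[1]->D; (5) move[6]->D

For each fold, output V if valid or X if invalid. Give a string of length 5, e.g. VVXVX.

Initial: LUUULULU -> [(0, 0), (-1, 0), (-1, 1), (-1, 2), (-1, 3), (-2, 3), (-2, 4), (-3, 4), (-3, 5)]
Fold 1: move[0]->R => RUUULULU VALID
Fold 2: move[4]->D => RUUUDULU INVALID (collision), skipped
Fold 3: move[1]->R => RRUULULU VALID
Fold 4: move[1]->D => RDUULULU INVALID (collision), skipped
Fold 5: move[6]->D => RRUULUDU INVALID (collision), skipped

Answer: VXVXX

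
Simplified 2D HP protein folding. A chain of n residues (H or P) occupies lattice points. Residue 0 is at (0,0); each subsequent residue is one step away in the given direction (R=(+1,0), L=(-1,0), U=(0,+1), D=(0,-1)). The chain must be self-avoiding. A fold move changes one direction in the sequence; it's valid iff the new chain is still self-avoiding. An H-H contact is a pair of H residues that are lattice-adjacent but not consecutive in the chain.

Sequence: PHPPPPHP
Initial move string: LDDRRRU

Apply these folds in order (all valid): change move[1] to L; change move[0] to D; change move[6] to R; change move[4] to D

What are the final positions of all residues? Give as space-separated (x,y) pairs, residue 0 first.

Answer: (0,0) (0,-1) (-1,-1) (-1,-2) (0,-2) (0,-3) (1,-3) (2,-3)

Derivation:
Initial moves: LDDRRRU
Fold: move[1]->L => LLDRRRU (positions: [(0, 0), (-1, 0), (-2, 0), (-2, -1), (-1, -1), (0, -1), (1, -1), (1, 0)])
Fold: move[0]->D => DLDRRRU (positions: [(0, 0), (0, -1), (-1, -1), (-1, -2), (0, -2), (1, -2), (2, -2), (2, -1)])
Fold: move[6]->R => DLDRRRR (positions: [(0, 0), (0, -1), (-1, -1), (-1, -2), (0, -2), (1, -2), (2, -2), (3, -2)])
Fold: move[4]->D => DLDRDRR (positions: [(0, 0), (0, -1), (-1, -1), (-1, -2), (0, -2), (0, -3), (1, -3), (2, -3)])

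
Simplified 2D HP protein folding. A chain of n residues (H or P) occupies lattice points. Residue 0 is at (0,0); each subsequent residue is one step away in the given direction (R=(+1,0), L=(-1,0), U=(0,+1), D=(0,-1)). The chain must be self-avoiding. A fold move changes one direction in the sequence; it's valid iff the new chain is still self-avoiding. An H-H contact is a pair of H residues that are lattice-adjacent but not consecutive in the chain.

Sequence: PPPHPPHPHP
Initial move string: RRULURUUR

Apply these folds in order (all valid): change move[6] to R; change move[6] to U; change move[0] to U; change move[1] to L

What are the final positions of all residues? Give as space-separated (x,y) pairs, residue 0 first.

Initial moves: RRULURUUR
Fold: move[6]->R => RRULURRUR (positions: [(0, 0), (1, 0), (2, 0), (2, 1), (1, 1), (1, 2), (2, 2), (3, 2), (3, 3), (4, 3)])
Fold: move[6]->U => RRULURUUR (positions: [(0, 0), (1, 0), (2, 0), (2, 1), (1, 1), (1, 2), (2, 2), (2, 3), (2, 4), (3, 4)])
Fold: move[0]->U => URULURUUR (positions: [(0, 0), (0, 1), (1, 1), (1, 2), (0, 2), (0, 3), (1, 3), (1, 4), (1, 5), (2, 5)])
Fold: move[1]->L => ULULURUUR (positions: [(0, 0), (0, 1), (-1, 1), (-1, 2), (-2, 2), (-2, 3), (-1, 3), (-1, 4), (-1, 5), (0, 5)])

Answer: (0,0) (0,1) (-1,1) (-1,2) (-2,2) (-2,3) (-1,3) (-1,4) (-1,5) (0,5)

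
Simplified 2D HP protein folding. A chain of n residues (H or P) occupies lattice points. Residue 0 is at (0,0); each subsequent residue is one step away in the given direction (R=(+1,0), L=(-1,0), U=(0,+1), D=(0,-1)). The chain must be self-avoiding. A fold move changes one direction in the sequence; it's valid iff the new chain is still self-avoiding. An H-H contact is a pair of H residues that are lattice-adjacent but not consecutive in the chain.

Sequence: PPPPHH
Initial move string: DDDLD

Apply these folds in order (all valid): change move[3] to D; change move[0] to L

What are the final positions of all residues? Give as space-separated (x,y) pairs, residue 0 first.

Initial moves: DDDLD
Fold: move[3]->D => DDDDD (positions: [(0, 0), (0, -1), (0, -2), (0, -3), (0, -4), (0, -5)])
Fold: move[0]->L => LDDDD (positions: [(0, 0), (-1, 0), (-1, -1), (-1, -2), (-1, -3), (-1, -4)])

Answer: (0,0) (-1,0) (-1,-1) (-1,-2) (-1,-3) (-1,-4)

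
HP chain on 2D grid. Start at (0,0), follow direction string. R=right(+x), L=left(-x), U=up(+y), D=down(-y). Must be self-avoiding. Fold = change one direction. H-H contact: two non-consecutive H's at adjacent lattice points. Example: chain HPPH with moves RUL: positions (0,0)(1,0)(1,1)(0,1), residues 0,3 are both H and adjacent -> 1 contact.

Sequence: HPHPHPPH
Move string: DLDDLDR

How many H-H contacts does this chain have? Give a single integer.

Answer: 1

Derivation:
Positions: [(0, 0), (0, -1), (-1, -1), (-1, -2), (-1, -3), (-2, -3), (-2, -4), (-1, -4)]
H-H contact: residue 4 @(-1,-3) - residue 7 @(-1, -4)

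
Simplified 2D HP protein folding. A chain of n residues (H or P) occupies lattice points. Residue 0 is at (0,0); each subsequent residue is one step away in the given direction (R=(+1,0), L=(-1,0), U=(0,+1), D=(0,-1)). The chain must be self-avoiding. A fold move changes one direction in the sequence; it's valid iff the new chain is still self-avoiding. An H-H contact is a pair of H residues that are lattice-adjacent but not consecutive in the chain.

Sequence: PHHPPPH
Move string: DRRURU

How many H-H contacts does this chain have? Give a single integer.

Answer: 0

Derivation:
Positions: [(0, 0), (0, -1), (1, -1), (2, -1), (2, 0), (3, 0), (3, 1)]
No H-H contacts found.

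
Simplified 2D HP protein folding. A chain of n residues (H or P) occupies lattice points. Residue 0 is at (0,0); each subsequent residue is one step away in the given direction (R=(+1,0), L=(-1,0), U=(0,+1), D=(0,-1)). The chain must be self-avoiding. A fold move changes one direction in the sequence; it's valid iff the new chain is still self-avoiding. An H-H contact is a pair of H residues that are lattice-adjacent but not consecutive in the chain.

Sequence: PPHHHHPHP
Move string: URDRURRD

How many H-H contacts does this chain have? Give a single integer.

Answer: 1

Derivation:
Positions: [(0, 0), (0, 1), (1, 1), (1, 0), (2, 0), (2, 1), (3, 1), (4, 1), (4, 0)]
H-H contact: residue 2 @(1,1) - residue 5 @(2, 1)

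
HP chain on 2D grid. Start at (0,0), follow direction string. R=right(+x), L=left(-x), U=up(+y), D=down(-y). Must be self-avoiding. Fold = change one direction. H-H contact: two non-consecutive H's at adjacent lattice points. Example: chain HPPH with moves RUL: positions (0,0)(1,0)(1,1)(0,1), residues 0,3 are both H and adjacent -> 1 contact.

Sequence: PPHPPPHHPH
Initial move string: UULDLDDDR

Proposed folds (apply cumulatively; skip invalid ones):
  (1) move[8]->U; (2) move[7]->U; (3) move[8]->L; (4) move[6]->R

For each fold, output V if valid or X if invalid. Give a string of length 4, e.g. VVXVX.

Answer: XXVV

Derivation:
Initial: UULDLDDDR -> [(0, 0), (0, 1), (0, 2), (-1, 2), (-1, 1), (-2, 1), (-2, 0), (-2, -1), (-2, -2), (-1, -2)]
Fold 1: move[8]->U => UULDLDDDU INVALID (collision), skipped
Fold 2: move[7]->U => UULDLDDUR INVALID (collision), skipped
Fold 3: move[8]->L => UULDLDDDL VALID
Fold 4: move[6]->R => UULDLDRDL VALID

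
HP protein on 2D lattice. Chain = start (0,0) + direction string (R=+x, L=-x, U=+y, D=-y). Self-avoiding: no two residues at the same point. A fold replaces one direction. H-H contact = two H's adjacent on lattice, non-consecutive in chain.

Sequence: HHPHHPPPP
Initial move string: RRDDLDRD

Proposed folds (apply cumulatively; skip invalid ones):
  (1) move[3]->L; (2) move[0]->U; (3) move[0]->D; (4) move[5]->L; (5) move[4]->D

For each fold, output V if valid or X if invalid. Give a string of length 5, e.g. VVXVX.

Initial: RRDDLDRD -> [(0, 0), (1, 0), (2, 0), (2, -1), (2, -2), (1, -2), (1, -3), (2, -3), (2, -4)]
Fold 1: move[3]->L => RRDLLDRD VALID
Fold 2: move[0]->U => URDLLDRD INVALID (collision), skipped
Fold 3: move[0]->D => DRDLLDRD VALID
Fold 4: move[5]->L => DRDLLLRD INVALID (collision), skipped
Fold 5: move[4]->D => DRDLDDRD VALID

Answer: VXVXV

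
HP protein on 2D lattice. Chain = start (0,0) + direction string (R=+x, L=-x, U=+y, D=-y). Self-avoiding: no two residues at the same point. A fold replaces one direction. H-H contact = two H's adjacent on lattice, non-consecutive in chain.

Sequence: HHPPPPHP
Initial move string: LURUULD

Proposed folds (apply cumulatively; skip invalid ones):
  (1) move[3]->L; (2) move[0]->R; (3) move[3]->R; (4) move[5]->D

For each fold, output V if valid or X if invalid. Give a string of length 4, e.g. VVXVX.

Answer: XVXX

Derivation:
Initial: LURUULD -> [(0, 0), (-1, 0), (-1, 1), (0, 1), (0, 2), (0, 3), (-1, 3), (-1, 2)]
Fold 1: move[3]->L => LURLULD INVALID (collision), skipped
Fold 2: move[0]->R => RURUULD VALID
Fold 3: move[3]->R => RURRULD INVALID (collision), skipped
Fold 4: move[5]->D => RURUUDD INVALID (collision), skipped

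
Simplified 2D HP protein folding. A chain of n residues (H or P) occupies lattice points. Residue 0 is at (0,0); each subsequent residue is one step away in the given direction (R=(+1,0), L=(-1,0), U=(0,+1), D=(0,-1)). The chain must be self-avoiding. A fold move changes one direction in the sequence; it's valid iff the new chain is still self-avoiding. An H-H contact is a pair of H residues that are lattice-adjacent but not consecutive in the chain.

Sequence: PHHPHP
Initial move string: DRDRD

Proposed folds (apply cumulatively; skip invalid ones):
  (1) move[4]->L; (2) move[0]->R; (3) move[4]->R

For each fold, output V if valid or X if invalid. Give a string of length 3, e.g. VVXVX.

Initial: DRDRD -> [(0, 0), (0, -1), (1, -1), (1, -2), (2, -2), (2, -3)]
Fold 1: move[4]->L => DRDRL INVALID (collision), skipped
Fold 2: move[0]->R => RRDRD VALID
Fold 3: move[4]->R => RRDRR VALID

Answer: XVV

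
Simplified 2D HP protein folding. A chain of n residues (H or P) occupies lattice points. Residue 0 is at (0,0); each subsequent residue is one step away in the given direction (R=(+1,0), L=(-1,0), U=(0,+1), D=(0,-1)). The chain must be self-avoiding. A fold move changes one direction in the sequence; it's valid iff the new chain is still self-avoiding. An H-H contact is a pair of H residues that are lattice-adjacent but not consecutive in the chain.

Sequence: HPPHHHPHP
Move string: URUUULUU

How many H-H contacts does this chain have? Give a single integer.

Positions: [(0, 0), (0, 1), (1, 1), (1, 2), (1, 3), (1, 4), (0, 4), (0, 5), (0, 6)]
No H-H contacts found.

Answer: 0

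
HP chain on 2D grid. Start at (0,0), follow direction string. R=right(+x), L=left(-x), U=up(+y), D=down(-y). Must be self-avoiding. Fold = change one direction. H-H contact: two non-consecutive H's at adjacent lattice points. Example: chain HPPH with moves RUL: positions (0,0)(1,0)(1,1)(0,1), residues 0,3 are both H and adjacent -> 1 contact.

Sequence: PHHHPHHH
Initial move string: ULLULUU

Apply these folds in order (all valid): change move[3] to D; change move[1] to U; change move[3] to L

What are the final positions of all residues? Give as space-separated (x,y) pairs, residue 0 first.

Initial moves: ULLULUU
Fold: move[3]->D => ULLDLUU (positions: [(0, 0), (0, 1), (-1, 1), (-2, 1), (-2, 0), (-3, 0), (-3, 1), (-3, 2)])
Fold: move[1]->U => UULDLUU (positions: [(0, 0), (0, 1), (0, 2), (-1, 2), (-1, 1), (-2, 1), (-2, 2), (-2, 3)])
Fold: move[3]->L => UULLLUU (positions: [(0, 0), (0, 1), (0, 2), (-1, 2), (-2, 2), (-3, 2), (-3, 3), (-3, 4)])

Answer: (0,0) (0,1) (0,2) (-1,2) (-2,2) (-3,2) (-3,3) (-3,4)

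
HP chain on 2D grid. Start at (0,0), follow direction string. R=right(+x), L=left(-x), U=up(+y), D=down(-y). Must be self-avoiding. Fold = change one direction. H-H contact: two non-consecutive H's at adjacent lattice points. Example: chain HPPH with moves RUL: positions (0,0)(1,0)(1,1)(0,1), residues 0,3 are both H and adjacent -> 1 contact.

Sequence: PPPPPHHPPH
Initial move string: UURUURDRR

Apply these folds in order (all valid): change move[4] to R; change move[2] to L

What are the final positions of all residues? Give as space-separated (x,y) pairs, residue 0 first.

Initial moves: UURUURDRR
Fold: move[4]->R => UURURRDRR (positions: [(0, 0), (0, 1), (0, 2), (1, 2), (1, 3), (2, 3), (3, 3), (3, 2), (4, 2), (5, 2)])
Fold: move[2]->L => UULURRDRR (positions: [(0, 0), (0, 1), (0, 2), (-1, 2), (-1, 3), (0, 3), (1, 3), (1, 2), (2, 2), (3, 2)])

Answer: (0,0) (0,1) (0,2) (-1,2) (-1,3) (0,3) (1,3) (1,2) (2,2) (3,2)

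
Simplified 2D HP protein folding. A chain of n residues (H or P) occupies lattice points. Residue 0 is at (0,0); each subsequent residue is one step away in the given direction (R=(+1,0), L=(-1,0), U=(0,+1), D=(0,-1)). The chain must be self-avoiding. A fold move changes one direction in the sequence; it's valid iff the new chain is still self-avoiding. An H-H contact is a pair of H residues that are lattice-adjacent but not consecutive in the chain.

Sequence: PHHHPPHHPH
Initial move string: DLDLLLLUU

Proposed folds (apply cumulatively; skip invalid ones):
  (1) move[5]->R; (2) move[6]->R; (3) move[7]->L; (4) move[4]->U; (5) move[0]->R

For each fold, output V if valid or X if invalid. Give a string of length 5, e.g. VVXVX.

Answer: XXVVX

Derivation:
Initial: DLDLLLLUU -> [(0, 0), (0, -1), (-1, -1), (-1, -2), (-2, -2), (-3, -2), (-4, -2), (-5, -2), (-5, -1), (-5, 0)]
Fold 1: move[5]->R => DLDLLRLUU INVALID (collision), skipped
Fold 2: move[6]->R => DLDLLLRUU INVALID (collision), skipped
Fold 3: move[7]->L => DLDLLLLLU VALID
Fold 4: move[4]->U => DLDLULLLU VALID
Fold 5: move[0]->R => RLDLULLLU INVALID (collision), skipped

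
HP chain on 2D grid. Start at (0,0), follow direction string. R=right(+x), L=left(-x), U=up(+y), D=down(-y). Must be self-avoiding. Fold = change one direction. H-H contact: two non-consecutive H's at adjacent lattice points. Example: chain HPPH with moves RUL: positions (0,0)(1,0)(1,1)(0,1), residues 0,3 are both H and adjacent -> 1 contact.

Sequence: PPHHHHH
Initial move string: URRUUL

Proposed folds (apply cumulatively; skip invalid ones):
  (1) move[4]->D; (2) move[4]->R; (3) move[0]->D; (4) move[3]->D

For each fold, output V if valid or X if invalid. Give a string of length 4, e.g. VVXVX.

Initial: URRUUL -> [(0, 0), (0, 1), (1, 1), (2, 1), (2, 2), (2, 3), (1, 3)]
Fold 1: move[4]->D => URRUDL INVALID (collision), skipped
Fold 2: move[4]->R => URRURL INVALID (collision), skipped
Fold 3: move[0]->D => DRRUUL VALID
Fold 4: move[3]->D => DRRDUL INVALID (collision), skipped

Answer: XXVX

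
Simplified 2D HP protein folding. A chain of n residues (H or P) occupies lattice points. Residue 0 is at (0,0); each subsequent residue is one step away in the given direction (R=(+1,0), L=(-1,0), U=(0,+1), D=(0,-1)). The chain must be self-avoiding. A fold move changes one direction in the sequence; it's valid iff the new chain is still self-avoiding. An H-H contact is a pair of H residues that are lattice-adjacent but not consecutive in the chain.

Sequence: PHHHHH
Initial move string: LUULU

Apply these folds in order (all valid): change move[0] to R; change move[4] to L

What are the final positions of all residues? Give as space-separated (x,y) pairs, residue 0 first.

Initial moves: LUULU
Fold: move[0]->R => RUULU (positions: [(0, 0), (1, 0), (1, 1), (1, 2), (0, 2), (0, 3)])
Fold: move[4]->L => RUULL (positions: [(0, 0), (1, 0), (1, 1), (1, 2), (0, 2), (-1, 2)])

Answer: (0,0) (1,0) (1,1) (1,2) (0,2) (-1,2)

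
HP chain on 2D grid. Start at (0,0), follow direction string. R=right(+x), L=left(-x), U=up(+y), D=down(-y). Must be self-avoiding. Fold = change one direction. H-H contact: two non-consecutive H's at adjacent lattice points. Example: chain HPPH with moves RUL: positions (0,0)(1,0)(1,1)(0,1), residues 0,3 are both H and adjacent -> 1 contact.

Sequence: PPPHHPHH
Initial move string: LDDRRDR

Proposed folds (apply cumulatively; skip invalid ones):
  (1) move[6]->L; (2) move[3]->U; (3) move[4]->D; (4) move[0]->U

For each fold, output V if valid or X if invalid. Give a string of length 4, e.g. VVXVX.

Answer: VXVX

Derivation:
Initial: LDDRRDR -> [(0, 0), (-1, 0), (-1, -1), (-1, -2), (0, -2), (1, -2), (1, -3), (2, -3)]
Fold 1: move[6]->L => LDDRRDL VALID
Fold 2: move[3]->U => LDDURDL INVALID (collision), skipped
Fold 3: move[4]->D => LDDRDDL VALID
Fold 4: move[0]->U => UDDRDDL INVALID (collision), skipped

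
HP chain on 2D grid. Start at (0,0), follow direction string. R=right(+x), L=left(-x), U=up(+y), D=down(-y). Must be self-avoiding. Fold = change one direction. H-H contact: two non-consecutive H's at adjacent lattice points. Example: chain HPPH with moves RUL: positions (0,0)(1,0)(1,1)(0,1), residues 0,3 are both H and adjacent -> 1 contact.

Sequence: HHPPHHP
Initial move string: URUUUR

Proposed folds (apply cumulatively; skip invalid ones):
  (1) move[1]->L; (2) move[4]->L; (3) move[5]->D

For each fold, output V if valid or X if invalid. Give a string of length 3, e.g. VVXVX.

Answer: VXX

Derivation:
Initial: URUUUR -> [(0, 0), (0, 1), (1, 1), (1, 2), (1, 3), (1, 4), (2, 4)]
Fold 1: move[1]->L => ULUUUR VALID
Fold 2: move[4]->L => ULUULR INVALID (collision), skipped
Fold 3: move[5]->D => ULUUUD INVALID (collision), skipped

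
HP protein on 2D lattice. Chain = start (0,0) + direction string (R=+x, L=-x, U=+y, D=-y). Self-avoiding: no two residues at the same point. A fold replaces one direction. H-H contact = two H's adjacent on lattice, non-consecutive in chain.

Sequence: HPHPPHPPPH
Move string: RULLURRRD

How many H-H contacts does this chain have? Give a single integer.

Positions: [(0, 0), (1, 0), (1, 1), (0, 1), (-1, 1), (-1, 2), (0, 2), (1, 2), (2, 2), (2, 1)]
H-H contact: residue 2 @(1,1) - residue 9 @(2, 1)

Answer: 1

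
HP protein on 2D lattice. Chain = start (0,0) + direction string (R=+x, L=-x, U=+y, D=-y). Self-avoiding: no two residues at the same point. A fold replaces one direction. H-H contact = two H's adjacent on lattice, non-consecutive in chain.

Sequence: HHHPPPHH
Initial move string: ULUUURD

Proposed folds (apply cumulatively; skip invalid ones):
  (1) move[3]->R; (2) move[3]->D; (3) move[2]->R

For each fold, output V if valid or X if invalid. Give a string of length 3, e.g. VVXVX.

Initial: ULUUURD -> [(0, 0), (0, 1), (-1, 1), (-1, 2), (-1, 3), (-1, 4), (0, 4), (0, 3)]
Fold 1: move[3]->R => ULURURD VALID
Fold 2: move[3]->D => ULUDURD INVALID (collision), skipped
Fold 3: move[2]->R => ULRRURD INVALID (collision), skipped

Answer: VXX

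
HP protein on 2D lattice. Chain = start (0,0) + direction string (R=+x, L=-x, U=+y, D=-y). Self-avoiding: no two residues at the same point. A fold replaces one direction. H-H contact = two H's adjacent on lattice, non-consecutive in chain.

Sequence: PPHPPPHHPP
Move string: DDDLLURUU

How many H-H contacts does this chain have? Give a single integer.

Answer: 1

Derivation:
Positions: [(0, 0), (0, -1), (0, -2), (0, -3), (-1, -3), (-2, -3), (-2, -2), (-1, -2), (-1, -1), (-1, 0)]
H-H contact: residue 2 @(0,-2) - residue 7 @(-1, -2)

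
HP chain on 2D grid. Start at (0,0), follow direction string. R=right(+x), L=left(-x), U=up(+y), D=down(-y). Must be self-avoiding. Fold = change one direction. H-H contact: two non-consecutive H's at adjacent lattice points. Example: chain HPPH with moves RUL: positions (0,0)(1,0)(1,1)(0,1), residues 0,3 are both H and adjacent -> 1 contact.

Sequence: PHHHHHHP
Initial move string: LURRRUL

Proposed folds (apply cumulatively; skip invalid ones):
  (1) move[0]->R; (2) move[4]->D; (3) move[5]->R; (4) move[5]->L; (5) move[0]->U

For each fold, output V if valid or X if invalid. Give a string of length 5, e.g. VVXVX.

Initial: LURRRUL -> [(0, 0), (-1, 0), (-1, 1), (0, 1), (1, 1), (2, 1), (2, 2), (1, 2)]
Fold 1: move[0]->R => RURRRUL VALID
Fold 2: move[4]->D => RURRDUL INVALID (collision), skipped
Fold 3: move[5]->R => RURRRRL INVALID (collision), skipped
Fold 4: move[5]->L => RURRRLL INVALID (collision), skipped
Fold 5: move[0]->U => UURRRUL VALID

Answer: VXXXV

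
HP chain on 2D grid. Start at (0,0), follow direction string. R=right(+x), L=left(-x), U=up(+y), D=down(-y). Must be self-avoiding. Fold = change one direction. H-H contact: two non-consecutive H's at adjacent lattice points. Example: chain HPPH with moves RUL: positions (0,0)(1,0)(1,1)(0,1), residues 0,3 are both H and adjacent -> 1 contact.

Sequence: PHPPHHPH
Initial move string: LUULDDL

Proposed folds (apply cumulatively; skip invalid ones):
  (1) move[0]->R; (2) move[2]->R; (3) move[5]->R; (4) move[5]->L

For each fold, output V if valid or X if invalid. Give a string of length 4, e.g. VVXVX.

Initial: LUULDDL -> [(0, 0), (-1, 0), (-1, 1), (-1, 2), (-2, 2), (-2, 1), (-2, 0), (-3, 0)]
Fold 1: move[0]->R => RUULDDL INVALID (collision), skipped
Fold 2: move[2]->R => LURLDDL INVALID (collision), skipped
Fold 3: move[5]->R => LUULDRL INVALID (collision), skipped
Fold 4: move[5]->L => LUULDLL VALID

Answer: XXXV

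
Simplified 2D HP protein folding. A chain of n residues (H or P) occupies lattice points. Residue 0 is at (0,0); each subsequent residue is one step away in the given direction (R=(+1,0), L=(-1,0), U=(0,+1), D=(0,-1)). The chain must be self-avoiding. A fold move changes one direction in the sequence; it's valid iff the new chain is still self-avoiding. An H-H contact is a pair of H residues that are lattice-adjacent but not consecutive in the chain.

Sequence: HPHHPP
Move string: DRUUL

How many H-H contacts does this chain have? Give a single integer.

Answer: 1

Derivation:
Positions: [(0, 0), (0, -1), (1, -1), (1, 0), (1, 1), (0, 1)]
H-H contact: residue 0 @(0,0) - residue 3 @(1, 0)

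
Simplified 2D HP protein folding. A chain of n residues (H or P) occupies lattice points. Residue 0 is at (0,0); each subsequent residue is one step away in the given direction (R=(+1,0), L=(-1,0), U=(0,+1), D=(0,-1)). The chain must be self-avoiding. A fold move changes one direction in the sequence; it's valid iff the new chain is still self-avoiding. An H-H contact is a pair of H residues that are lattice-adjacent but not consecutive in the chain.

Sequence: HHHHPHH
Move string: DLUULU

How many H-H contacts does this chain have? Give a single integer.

Answer: 1

Derivation:
Positions: [(0, 0), (0, -1), (-1, -1), (-1, 0), (-1, 1), (-2, 1), (-2, 2)]
H-H contact: residue 0 @(0,0) - residue 3 @(-1, 0)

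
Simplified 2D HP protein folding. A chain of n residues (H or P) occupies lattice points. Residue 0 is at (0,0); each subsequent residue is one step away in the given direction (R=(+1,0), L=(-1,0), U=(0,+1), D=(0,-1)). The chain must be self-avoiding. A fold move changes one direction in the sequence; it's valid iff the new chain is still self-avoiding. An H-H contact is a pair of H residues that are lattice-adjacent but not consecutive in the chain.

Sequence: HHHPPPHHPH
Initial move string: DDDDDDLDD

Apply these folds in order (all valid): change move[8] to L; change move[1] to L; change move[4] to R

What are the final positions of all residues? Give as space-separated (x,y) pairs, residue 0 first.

Initial moves: DDDDDDLDD
Fold: move[8]->L => DDDDDDLDL (positions: [(0, 0), (0, -1), (0, -2), (0, -3), (0, -4), (0, -5), (0, -6), (-1, -6), (-1, -7), (-2, -7)])
Fold: move[1]->L => DLDDDDLDL (positions: [(0, 0), (0, -1), (-1, -1), (-1, -2), (-1, -3), (-1, -4), (-1, -5), (-2, -5), (-2, -6), (-3, -6)])
Fold: move[4]->R => DLDDRDLDL (positions: [(0, 0), (0, -1), (-1, -1), (-1, -2), (-1, -3), (0, -3), (0, -4), (-1, -4), (-1, -5), (-2, -5)])

Answer: (0,0) (0,-1) (-1,-1) (-1,-2) (-1,-3) (0,-3) (0,-4) (-1,-4) (-1,-5) (-2,-5)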